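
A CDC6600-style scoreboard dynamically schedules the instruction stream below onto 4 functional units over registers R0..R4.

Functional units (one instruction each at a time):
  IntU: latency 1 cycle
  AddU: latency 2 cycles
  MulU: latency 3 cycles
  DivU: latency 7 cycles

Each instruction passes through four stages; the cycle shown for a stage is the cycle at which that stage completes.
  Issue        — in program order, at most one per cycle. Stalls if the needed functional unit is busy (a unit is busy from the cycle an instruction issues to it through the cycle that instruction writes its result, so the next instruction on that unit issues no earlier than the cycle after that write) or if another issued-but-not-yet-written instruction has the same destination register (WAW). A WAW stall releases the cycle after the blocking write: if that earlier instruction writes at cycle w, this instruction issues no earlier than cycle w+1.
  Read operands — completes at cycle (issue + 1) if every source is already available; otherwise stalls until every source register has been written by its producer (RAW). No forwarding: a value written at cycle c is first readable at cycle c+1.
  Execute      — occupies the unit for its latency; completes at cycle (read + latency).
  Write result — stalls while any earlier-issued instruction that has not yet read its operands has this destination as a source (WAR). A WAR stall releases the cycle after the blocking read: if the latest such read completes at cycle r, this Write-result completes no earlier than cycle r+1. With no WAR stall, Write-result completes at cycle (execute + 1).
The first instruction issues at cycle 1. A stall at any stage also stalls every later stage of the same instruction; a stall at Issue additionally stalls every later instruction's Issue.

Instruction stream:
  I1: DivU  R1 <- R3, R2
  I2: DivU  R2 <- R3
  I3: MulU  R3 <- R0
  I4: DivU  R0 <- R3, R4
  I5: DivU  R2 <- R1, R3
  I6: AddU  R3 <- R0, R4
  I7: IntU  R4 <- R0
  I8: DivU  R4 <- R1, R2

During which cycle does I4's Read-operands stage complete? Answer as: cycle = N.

t=1  I1 dispatched to DivU
t=2  I1 operands ready
t=9  I1 complete
t=10  R1←I1
t=11  I2 dispatched to DivU
t=12  I2 operands ready | I3 dispatched to MulU
t=13  I3 operands ready
t=16  I3 complete
t=17  R3←I3
t=19  I2 complete
t=20  R2←I2
t=21  I4 dispatched to DivU
t=22  I4 operands ready
t=29  I4 complete
t=30  R0←I4
t=31  I5 dispatched to DivU
t=32  I5 operands ready | I6 dispatched to AddU
t=33  I6 operands ready | I7 dispatched to IntU
t=34  I7 operands ready
t=35  I6 complete | I7 complete
t=36  R3←I6 | R4←I7
t=39  I5 complete
t=40  R2←I5
t=41  I8 dispatched to DivU
t=42  I8 operands ready
t=49  I8 complete
t=50  R4←I8

cycle = 22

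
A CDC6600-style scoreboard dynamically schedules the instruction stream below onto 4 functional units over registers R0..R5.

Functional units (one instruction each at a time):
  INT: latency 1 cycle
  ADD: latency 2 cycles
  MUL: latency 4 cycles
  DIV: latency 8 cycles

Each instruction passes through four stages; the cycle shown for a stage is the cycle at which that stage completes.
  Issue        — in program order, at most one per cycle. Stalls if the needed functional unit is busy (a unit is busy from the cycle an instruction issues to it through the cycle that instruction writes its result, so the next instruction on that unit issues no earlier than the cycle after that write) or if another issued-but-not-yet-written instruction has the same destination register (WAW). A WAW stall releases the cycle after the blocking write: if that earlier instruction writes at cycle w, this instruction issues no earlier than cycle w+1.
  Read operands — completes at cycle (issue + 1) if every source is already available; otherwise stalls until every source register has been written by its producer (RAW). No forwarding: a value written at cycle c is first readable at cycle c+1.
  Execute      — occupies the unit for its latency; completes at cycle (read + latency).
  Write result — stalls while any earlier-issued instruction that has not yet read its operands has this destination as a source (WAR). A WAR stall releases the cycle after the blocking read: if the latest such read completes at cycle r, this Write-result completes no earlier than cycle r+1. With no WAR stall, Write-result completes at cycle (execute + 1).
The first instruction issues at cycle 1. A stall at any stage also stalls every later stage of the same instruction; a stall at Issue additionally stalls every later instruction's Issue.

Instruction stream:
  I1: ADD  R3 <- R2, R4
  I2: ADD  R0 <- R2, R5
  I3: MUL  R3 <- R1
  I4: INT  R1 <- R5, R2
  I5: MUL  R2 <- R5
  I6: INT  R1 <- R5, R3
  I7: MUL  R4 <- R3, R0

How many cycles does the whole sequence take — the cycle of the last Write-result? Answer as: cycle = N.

cycle = 27

cycle 1: I1 dispatched to ADD
cycle 2: I1 operands ready
cycle 4: I1 complete
cycle 5: R3←I1
cycle 6: I2 dispatched to ADD
cycle 7: I2 operands ready | I3 dispatched to MUL
cycle 8: I3 operands ready | I4 dispatched to INT
cycle 9: I2 complete | I4 operands ready
cycle 10: R0←I2 | I4 complete
cycle 11: R1←I4
cycle 12: I3 complete
cycle 13: R3←I3
cycle 14: I5 dispatched to MUL
cycle 15: I5 operands ready | I6 dispatched to INT
cycle 16: I6 operands ready
cycle 17: I6 complete
cycle 18: R1←I6
cycle 19: I5 complete
cycle 20: R2←I5
cycle 21: I7 dispatched to MUL
cycle 22: I7 operands ready
cycle 26: I7 complete
cycle 27: R4←I7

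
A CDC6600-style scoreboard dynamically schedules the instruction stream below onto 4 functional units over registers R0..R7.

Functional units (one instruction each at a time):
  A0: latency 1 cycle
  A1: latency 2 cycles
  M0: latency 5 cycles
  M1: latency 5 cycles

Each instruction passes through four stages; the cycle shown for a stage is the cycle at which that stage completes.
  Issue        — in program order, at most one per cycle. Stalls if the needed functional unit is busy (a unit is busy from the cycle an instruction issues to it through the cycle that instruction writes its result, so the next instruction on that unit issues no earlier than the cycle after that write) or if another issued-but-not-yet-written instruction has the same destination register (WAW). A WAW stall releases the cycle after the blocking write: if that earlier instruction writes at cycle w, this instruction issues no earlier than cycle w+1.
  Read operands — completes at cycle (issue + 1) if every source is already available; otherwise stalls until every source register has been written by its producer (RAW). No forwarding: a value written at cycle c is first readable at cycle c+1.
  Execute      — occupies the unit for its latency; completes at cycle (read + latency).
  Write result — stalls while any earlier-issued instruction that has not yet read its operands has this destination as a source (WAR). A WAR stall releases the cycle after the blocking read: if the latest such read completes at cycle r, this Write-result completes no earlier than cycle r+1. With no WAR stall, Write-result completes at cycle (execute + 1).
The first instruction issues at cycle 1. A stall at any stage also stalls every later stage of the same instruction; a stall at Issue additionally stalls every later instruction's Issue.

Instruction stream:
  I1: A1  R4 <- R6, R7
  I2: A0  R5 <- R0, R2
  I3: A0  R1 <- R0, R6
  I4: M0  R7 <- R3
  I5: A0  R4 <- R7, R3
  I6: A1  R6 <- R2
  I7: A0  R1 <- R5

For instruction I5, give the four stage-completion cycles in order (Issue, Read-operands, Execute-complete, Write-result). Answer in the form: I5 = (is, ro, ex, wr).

I5 = (10, 15, 16, 17)

I1 -> (1, 2, 4, 5)
I2 -> (2, 3, 4, 5)
I3 -> (6, 7, 8, 9)  // struct: A0 busy until I2 writes@5
I4 -> (7, 8, 13, 14)
I5 -> (10, 15, 16, 17)  // struct: A0 busy until I3 writes@9, RAW R7: wait I4 write@14
I6 -> (11, 12, 14, 15)
I7 -> (18, 19, 20, 21)  // struct: A0 busy until I5 writes@17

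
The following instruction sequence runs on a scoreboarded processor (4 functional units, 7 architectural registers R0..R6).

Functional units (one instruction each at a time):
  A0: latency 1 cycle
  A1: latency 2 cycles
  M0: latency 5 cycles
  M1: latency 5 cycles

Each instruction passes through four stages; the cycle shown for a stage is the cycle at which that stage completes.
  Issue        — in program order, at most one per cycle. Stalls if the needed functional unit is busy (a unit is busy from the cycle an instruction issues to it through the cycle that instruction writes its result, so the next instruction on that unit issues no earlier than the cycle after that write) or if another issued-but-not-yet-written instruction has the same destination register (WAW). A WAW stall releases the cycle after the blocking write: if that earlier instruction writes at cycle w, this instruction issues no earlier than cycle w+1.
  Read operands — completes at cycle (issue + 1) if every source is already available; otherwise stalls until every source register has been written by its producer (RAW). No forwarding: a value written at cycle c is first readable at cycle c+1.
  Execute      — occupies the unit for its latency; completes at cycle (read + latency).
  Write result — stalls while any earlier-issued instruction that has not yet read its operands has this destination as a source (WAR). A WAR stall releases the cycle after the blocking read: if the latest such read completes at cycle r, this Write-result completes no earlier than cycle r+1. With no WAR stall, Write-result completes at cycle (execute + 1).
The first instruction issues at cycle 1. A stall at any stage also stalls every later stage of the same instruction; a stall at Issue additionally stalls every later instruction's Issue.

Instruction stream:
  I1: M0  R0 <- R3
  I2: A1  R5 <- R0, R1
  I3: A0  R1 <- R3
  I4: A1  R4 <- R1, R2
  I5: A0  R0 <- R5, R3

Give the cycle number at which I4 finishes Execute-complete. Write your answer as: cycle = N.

t=1  issue I1 (M0)
t=2  I1 read-ops, issue I2 (A1)
t=3  issue I3 (A0)
t=4  I3 read-ops
t=5  I3 finished on A0
t=7  I1 finished on M0
t=8  I1→R0
t=9  I2 read-ops
t=10  I3→R1
t=11  I2 finished on A1
t=12  I2→R5
t=13  issue I4 (A1)
t=14  I4 read-ops, issue I5 (A0)
t=15  I5 read-ops
t=16  I4 finished on A1, I5 finished on A0
t=17  I4→R4, I5→R0

cycle = 16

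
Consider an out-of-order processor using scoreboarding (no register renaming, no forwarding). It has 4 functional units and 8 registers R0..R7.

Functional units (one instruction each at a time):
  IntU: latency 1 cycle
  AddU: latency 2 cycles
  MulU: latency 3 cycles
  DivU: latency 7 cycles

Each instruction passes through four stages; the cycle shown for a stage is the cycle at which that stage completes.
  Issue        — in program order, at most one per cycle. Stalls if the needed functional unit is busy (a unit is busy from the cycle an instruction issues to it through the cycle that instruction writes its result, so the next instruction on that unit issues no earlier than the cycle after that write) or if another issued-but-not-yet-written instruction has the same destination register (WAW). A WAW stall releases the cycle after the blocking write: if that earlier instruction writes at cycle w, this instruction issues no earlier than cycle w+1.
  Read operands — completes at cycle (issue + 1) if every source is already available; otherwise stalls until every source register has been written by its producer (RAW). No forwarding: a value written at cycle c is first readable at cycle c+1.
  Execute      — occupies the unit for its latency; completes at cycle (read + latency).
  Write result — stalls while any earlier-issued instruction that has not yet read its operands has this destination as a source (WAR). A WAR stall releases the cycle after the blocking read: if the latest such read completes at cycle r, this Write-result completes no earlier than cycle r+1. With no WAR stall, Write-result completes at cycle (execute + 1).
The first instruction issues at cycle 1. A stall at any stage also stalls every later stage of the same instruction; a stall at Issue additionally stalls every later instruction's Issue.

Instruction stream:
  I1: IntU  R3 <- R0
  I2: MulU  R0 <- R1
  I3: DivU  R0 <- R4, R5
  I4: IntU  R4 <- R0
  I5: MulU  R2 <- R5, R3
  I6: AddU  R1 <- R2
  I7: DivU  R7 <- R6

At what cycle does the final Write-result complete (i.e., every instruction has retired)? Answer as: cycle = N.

[1] I1 issues→IntU
[2] I1 reads; I2 issues→MulU
[3] I1 exec-done; I2 reads
[4] I1 writes R3
[6] I2 exec-done
[7] I2 writes R0
[8] I3 issues→DivU
[9] I3 reads; I4 issues→IntU
[10] I5 issues→MulU
[11] I5 reads; I6 issues→AddU
[14] I5 exec-done
[15] I5 writes R2
[16] I3 exec-done; I6 reads
[17] I3 writes R0
[18] I4 reads; I6 exec-done; I7 issues→DivU
[19] I4 exec-done; I6 writes R1; I7 reads
[20] I4 writes R4
[26] I7 exec-done
[27] I7 writes R7

cycle = 27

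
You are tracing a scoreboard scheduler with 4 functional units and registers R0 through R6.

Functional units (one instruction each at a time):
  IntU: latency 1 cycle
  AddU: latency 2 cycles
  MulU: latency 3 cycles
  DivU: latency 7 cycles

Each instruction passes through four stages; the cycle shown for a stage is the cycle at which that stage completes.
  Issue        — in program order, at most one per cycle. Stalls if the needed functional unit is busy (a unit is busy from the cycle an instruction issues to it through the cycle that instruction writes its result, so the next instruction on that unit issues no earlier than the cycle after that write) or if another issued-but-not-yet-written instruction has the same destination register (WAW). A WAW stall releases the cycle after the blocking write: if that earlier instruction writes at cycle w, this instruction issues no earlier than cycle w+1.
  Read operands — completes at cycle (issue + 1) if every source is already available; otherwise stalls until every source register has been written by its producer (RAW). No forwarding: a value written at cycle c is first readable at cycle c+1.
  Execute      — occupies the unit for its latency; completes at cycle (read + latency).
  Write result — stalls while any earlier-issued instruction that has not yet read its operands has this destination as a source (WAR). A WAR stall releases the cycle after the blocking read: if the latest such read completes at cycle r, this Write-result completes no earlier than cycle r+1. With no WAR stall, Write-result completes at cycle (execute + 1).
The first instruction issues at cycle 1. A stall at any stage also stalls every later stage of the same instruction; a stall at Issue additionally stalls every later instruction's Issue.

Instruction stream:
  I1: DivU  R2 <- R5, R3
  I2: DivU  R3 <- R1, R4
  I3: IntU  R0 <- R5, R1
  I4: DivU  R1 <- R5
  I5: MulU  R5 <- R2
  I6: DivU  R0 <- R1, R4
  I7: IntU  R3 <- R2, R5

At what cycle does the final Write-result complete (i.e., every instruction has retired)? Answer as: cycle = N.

cycle 1: I1 dispatched to DivU
cycle 2: I1 operands ready
cycle 9: I1 complete
cycle 10: R2←I1
cycle 11: I2 dispatched to DivU
cycle 12: I2 operands ready | I3 dispatched to IntU
cycle 13: I3 operands ready
cycle 14: I3 complete
cycle 15: R0←I3
cycle 19: I2 complete
cycle 20: R3←I2
cycle 21: I4 dispatched to DivU
cycle 22: I4 operands ready | I5 dispatched to MulU
cycle 23: I5 operands ready
cycle 26: I5 complete
cycle 27: R5←I5
cycle 29: I4 complete
cycle 30: R1←I4
cycle 31: I6 dispatched to DivU
cycle 32: I6 operands ready | I7 dispatched to IntU
cycle 33: I7 operands ready
cycle 34: I7 complete
cycle 35: R3←I7
cycle 39: I6 complete
cycle 40: R0←I6

cycle = 40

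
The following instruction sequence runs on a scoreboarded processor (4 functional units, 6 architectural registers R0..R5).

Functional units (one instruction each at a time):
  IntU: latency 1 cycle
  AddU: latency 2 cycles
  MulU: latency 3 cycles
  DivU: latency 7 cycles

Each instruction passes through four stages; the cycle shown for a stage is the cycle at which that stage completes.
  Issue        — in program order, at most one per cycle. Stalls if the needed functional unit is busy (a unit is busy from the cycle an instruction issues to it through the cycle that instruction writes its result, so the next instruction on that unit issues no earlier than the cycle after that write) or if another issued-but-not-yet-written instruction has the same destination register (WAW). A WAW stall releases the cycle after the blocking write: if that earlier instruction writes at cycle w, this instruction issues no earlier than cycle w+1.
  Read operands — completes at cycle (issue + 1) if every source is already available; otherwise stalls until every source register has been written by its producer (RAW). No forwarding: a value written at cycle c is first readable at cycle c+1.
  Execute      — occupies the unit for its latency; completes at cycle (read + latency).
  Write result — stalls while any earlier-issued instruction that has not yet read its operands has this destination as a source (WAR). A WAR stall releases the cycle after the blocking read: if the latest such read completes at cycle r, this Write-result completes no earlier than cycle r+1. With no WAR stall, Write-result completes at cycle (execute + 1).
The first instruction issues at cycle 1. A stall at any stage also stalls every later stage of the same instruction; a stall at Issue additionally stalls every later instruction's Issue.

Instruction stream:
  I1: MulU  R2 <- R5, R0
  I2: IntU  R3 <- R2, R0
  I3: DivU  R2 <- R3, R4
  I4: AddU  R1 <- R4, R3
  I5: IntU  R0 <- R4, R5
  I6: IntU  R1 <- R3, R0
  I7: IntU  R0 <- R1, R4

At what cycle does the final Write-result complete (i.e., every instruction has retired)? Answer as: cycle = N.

I1 -> (1, 2, 5, 6)
I2 -> (2, 7, 8, 9)  // RAW R2: wait I1 write@6
I3 -> (7, 10, 17, 18)  // WAW R2: wait I1 write@6, RAW R3: wait I2 write@9
I4 -> (8, 10, 12, 13)  // RAW R3: wait I2 write@9
I5 -> (10, 11, 12, 13)  // struct: IntU busy until I2 writes@9
I6 -> (14, 15, 16, 17)  // struct: IntU busy until I5 writes@13
I7 -> (18, 19, 20, 21)  // struct: IntU busy until I6 writes@17

cycle = 21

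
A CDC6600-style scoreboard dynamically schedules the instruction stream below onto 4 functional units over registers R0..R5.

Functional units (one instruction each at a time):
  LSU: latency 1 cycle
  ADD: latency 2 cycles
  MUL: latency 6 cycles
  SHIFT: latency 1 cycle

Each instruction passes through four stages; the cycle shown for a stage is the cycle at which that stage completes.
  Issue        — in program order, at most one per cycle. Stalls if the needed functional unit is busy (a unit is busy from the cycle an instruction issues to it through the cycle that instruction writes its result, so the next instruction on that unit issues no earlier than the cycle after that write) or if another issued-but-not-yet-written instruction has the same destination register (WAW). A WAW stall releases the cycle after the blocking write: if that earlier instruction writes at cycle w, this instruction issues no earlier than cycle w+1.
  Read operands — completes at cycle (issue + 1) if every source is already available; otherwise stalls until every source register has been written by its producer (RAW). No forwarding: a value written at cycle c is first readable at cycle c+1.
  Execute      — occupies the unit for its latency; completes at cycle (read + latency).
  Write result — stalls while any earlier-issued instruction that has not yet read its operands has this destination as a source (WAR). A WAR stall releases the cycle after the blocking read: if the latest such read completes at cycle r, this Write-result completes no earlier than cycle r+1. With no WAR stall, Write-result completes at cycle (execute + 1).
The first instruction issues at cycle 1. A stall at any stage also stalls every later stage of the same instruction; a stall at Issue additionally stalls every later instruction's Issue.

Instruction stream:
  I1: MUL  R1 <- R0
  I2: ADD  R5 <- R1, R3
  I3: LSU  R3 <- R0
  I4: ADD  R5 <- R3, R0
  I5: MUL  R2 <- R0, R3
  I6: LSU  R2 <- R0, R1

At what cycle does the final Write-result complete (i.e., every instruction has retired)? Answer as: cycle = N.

cycle = 27

I1: IS=1 RO=2 EX=8 WR=9
I2: IS=2 RO=10 EX=12 WR=13  [RAW R1: wait I1 write@9]
I3: IS=3 RO=4 EX=5 WR=11  [WAR R3: wait I2 read@10]
I4: IS=14 RO=15 EX=17 WR=18  [struct: ADD busy until I2 writes@13]
I5: IS=15 RO=16 EX=22 WR=23
I6: IS=24 RO=25 EX=26 WR=27  [WAW R2: wait I5 write@23]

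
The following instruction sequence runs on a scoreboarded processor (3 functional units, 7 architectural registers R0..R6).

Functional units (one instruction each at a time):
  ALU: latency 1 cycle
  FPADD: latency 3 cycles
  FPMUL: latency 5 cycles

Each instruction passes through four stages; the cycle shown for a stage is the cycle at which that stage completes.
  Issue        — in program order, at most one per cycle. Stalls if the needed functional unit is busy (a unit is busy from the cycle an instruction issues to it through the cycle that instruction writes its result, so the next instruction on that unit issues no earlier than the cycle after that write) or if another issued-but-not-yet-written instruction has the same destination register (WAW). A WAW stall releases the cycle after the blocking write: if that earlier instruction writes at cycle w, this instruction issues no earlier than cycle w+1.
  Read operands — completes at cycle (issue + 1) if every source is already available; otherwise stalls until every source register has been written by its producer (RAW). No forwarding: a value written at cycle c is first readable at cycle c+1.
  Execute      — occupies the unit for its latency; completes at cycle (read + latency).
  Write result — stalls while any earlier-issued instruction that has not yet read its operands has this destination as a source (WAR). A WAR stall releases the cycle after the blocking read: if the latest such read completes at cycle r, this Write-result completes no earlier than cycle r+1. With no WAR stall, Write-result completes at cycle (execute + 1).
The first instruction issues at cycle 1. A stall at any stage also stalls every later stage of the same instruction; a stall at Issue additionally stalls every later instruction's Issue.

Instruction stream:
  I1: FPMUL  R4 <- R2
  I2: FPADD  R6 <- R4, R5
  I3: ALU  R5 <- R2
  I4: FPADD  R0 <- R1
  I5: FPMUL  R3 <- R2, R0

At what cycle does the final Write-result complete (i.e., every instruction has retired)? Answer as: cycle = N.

cycle = 26

cycle 1: issue I1 (FPMUL)
cycle 2: I1 read-ops, issue I2 (FPADD)
cycle 3: issue I3 (ALU)
cycle 4: I3 read-ops
cycle 5: I3 finished on ALU
cycle 7: I1 finished on FPMUL
cycle 8: I1→R4
cycle 9: I2 read-ops
cycle 10: I3→R5
cycle 12: I2 finished on FPADD
cycle 13: I2→R6
cycle 14: issue I4 (FPADD)
cycle 15: I4 read-ops, issue I5 (FPMUL)
cycle 18: I4 finished on FPADD
cycle 19: I4→R0
cycle 20: I5 read-ops
cycle 25: I5 finished on FPMUL
cycle 26: I5→R3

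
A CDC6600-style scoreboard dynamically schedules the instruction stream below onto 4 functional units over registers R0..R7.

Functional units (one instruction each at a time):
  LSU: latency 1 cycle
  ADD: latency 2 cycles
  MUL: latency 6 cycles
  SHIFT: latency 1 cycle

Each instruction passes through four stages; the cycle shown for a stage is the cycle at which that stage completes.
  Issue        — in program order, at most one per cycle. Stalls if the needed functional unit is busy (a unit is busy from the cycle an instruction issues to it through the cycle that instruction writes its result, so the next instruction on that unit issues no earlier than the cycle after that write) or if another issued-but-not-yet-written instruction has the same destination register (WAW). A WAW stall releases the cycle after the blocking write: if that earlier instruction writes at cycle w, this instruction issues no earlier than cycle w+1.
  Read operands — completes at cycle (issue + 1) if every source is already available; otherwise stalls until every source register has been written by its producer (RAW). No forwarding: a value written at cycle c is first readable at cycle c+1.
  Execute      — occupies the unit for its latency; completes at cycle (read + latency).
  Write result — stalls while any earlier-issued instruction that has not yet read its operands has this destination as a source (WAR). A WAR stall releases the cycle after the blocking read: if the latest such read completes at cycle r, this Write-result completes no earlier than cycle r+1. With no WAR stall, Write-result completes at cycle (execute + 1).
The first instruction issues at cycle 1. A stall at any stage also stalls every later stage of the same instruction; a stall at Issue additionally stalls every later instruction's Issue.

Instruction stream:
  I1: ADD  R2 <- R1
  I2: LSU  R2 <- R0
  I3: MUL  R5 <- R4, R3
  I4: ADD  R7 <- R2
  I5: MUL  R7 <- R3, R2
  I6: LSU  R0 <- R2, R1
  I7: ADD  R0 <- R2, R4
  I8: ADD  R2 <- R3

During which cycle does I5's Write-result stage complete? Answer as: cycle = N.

t=1  issue I1 (ADD)
t=2  I1 read-ops
t=4  I1 finished on ADD
t=5  I1→R2
t=6  issue I2 (LSU)
t=7  I2 read-ops, issue I3 (MUL)
t=8  I2 finished on LSU, I3 read-ops, issue I4 (ADD)
t=9  I2→R2
t=10  I4 read-ops
t=12  I4 finished on ADD
t=13  I4→R7
t=14  I3 finished on MUL
t=15  I3→R5
t=16  issue I5 (MUL)
t=17  I5 read-ops, issue I6 (LSU)
t=18  I6 read-ops
t=19  I6 finished on LSU
t=20  I6→R0
t=21  issue I7 (ADD)
t=22  I7 read-ops
t=23  I5 finished on MUL
t=24  I5→R7, I7 finished on ADD
t=25  I7→R0
t=26  issue I8 (ADD)
t=27  I8 read-ops
t=29  I8 finished on ADD
t=30  I8→R2

cycle = 24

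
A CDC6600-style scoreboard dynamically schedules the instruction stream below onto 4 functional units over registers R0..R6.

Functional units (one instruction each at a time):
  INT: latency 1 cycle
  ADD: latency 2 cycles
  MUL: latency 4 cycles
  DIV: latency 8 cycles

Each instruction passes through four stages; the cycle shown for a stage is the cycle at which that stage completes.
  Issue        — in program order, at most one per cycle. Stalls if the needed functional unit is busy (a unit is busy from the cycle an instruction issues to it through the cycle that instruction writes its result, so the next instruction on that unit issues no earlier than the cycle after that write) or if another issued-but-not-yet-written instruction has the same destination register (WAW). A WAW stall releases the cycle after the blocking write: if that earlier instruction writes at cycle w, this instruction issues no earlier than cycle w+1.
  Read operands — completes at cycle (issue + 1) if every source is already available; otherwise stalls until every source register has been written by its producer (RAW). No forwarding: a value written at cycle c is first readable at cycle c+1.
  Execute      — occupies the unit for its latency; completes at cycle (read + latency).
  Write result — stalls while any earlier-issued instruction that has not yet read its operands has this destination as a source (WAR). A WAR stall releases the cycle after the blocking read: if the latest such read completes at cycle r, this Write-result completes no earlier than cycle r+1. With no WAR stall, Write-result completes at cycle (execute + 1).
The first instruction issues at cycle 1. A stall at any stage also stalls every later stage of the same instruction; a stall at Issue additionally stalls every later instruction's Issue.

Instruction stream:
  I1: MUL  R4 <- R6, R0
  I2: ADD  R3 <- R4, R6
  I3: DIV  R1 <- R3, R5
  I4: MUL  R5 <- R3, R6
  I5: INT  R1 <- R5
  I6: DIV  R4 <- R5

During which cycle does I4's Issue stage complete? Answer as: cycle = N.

  I1 | 1 | 2 | 6 | 7
  I2 | 2 | 8 | 10 | 11   RAW R4: wait I1 write@7
  I3 | 3 | 12 | 20 | 21   RAW R3: wait I2 write@11
  I4 | 8 | 12 | 16 | 17   struct: MUL busy until I1 writes@7 · RAW R3: wait I2 write@11
  I5 | 22 | 23 | 24 | 25   WAW R1: wait I3 write@21
  I6 | 23 | 24 | 32 | 33

cycle = 8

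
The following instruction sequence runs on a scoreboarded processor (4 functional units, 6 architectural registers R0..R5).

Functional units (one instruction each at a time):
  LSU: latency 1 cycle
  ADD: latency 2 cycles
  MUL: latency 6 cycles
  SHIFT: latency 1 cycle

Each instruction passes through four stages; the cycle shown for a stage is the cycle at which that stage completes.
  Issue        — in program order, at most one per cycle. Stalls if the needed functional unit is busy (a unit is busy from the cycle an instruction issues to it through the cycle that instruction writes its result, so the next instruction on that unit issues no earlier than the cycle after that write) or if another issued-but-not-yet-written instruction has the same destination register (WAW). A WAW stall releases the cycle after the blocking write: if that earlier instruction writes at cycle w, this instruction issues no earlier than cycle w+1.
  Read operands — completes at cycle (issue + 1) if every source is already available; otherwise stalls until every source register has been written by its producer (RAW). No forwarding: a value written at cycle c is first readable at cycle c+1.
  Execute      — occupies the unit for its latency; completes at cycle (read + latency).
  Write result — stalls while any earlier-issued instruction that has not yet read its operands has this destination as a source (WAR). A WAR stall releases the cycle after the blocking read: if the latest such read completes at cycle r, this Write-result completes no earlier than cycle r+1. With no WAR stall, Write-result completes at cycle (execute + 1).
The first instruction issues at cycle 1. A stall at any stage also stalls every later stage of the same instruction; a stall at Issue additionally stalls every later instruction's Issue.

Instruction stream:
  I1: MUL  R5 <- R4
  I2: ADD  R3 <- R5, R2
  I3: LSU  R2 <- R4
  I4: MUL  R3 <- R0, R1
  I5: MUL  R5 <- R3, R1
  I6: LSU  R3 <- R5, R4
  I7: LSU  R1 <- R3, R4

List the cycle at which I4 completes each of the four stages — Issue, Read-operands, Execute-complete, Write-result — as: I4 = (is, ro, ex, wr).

I1  is:1  ro:2  ex:8  wr:9
I2  is:2  ro:10  ex:12  wr:13  — RAW R5: wait I1 write@9
I3  is:3  ro:4  ex:5  wr:11  — WAR R2: wait I2 read@10
I4  is:14  ro:15  ex:21  wr:22  — WAW R3: wait I2 write@13
I5  is:23  ro:24  ex:30  wr:31  — struct: MUL busy until I4 writes@22
I6  is:24  ro:32  ex:33  wr:34  — RAW R5: wait I5 write@31
I7  is:35  ro:36  ex:37  wr:38  — struct: LSU busy until I6 writes@34

I4 = (14, 15, 21, 22)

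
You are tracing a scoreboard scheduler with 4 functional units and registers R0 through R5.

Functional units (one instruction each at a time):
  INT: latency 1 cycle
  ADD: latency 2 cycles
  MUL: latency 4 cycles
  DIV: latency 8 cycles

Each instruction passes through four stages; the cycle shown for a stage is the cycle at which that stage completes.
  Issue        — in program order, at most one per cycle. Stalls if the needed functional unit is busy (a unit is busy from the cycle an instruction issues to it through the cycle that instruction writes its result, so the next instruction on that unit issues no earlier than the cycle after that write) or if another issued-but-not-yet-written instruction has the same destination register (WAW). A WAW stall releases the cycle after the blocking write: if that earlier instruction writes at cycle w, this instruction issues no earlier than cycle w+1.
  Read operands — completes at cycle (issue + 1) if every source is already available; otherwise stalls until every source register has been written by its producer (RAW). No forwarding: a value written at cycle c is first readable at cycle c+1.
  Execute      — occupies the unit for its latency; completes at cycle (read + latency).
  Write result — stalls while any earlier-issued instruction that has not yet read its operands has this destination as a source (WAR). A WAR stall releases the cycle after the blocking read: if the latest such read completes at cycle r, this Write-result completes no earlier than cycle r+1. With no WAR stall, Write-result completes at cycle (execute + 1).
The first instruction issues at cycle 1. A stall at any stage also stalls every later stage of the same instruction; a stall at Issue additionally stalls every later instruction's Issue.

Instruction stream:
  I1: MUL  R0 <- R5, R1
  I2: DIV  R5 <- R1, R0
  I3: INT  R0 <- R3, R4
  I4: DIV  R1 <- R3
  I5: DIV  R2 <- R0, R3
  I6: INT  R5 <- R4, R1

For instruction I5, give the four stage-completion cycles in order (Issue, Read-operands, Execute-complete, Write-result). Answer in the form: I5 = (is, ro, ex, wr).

I1: IS=1 RO=2 EX=6 WR=7
I2: IS=2 RO=8 EX=16 WR=17  [RAW R0: wait I1 write@7]
I3: IS=8 RO=9 EX=10 WR=11  [WAW R0: wait I1 write@7]
I4: IS=18 RO=19 EX=27 WR=28  [struct: DIV busy until I2 writes@17]
I5: IS=29 RO=30 EX=38 WR=39  [struct: DIV busy until I4 writes@28]
I6: IS=30 RO=31 EX=32 WR=33

I5 = (29, 30, 38, 39)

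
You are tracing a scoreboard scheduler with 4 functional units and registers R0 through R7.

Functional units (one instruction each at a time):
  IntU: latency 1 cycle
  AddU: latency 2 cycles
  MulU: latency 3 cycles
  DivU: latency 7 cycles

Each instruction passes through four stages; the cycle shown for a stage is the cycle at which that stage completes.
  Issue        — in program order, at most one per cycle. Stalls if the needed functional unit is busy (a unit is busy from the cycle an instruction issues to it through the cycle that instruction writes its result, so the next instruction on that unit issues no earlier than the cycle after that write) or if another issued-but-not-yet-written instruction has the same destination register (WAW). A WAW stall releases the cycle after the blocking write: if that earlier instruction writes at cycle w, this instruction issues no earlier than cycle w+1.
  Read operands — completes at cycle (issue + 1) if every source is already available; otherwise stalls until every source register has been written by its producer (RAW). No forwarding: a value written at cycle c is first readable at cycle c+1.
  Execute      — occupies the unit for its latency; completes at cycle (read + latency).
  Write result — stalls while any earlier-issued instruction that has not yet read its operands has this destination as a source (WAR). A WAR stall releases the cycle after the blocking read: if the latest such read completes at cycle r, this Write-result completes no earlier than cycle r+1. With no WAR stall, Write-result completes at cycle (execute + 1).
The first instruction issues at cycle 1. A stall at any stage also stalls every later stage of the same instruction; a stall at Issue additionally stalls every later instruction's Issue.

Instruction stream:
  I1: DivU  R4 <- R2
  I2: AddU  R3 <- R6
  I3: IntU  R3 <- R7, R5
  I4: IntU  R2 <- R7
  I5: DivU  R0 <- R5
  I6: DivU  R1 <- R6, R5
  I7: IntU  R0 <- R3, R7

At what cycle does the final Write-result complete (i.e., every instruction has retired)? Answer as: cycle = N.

I1  is:1  ro:2  ex:9  wr:10
I2  is:2  ro:3  ex:5  wr:6
I3  is:7  ro:8  ex:9  wr:10  — WAW R3: wait I2 write@6
I4  is:11  ro:12  ex:13  wr:14  — struct: IntU busy until I3 writes@10
I5  is:12  ro:13  ex:20  wr:21
I6  is:22  ro:23  ex:30  wr:31  — struct: DivU busy until I5 writes@21
I7  is:23  ro:24  ex:25  wr:26

cycle = 31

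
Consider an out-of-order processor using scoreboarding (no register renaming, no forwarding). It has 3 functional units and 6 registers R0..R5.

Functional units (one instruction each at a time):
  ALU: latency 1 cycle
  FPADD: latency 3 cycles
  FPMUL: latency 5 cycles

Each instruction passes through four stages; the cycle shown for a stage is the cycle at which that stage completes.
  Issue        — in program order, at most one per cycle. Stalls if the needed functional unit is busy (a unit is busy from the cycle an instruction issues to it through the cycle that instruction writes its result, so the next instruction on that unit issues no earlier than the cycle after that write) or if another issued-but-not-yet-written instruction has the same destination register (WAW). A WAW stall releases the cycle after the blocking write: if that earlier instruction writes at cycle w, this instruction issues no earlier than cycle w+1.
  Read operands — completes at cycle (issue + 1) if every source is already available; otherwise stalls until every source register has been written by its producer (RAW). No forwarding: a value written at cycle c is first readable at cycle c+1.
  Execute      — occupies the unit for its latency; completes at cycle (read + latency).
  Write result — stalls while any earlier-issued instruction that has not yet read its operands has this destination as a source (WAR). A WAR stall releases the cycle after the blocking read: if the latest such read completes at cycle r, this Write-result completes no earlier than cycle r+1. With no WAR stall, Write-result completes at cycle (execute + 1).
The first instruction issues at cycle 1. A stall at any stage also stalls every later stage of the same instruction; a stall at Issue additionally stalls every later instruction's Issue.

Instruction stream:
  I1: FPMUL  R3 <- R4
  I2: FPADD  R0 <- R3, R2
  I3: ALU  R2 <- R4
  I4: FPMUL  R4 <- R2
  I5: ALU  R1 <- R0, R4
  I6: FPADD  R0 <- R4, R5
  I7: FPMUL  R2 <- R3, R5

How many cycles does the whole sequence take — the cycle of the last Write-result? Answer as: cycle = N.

cycle = 25

cycle 1: I1 issues→FPMUL
cycle 2: I1 reads; I2 issues→FPADD
cycle 3: I3 issues→ALU
cycle 4: I3 reads
cycle 5: I3 exec-done
cycle 7: I1 exec-done
cycle 8: I1 writes R3
cycle 9: I2 reads; I4 issues→FPMUL
cycle 10: I3 writes R2
cycle 11: I4 reads; I5 issues→ALU
cycle 12: I2 exec-done
cycle 13: I2 writes R0
cycle 14: I6 issues→FPADD
cycle 16: I4 exec-done
cycle 17: I4 writes R4
cycle 18: I5 reads; I6 reads; I7 issues→FPMUL
cycle 19: I5 exec-done; I7 reads
cycle 20: I5 writes R1
cycle 21: I6 exec-done
cycle 22: I6 writes R0
cycle 24: I7 exec-done
cycle 25: I7 writes R2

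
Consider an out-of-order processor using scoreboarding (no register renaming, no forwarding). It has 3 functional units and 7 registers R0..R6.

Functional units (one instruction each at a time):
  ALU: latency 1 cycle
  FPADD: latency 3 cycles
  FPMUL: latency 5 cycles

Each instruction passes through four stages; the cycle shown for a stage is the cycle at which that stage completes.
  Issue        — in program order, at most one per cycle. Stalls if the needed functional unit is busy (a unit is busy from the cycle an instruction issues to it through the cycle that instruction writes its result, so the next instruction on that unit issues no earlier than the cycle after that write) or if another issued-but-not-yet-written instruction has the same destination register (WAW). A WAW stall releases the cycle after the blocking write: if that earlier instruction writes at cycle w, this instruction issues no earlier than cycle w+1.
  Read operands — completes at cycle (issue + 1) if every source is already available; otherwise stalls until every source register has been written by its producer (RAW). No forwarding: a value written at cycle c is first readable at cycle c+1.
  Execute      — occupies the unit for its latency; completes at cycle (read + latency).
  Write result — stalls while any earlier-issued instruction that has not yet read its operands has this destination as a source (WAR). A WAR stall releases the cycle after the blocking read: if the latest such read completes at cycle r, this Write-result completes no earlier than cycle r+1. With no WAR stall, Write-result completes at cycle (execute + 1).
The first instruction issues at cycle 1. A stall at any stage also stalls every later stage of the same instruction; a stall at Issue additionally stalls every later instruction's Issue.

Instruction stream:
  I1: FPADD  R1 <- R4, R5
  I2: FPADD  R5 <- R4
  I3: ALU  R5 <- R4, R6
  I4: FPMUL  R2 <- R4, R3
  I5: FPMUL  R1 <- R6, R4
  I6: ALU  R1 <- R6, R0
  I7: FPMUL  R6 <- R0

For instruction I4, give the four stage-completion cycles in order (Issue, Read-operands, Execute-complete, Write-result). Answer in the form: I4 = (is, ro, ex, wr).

I4 = (14, 15, 20, 21)

[1] I1 dispatched to FPADD
[2] I1 operands ready
[5] I1 complete
[6] R1←I1
[7] I2 dispatched to FPADD
[8] I2 operands ready
[11] I2 complete
[12] R5←I2
[13] I3 dispatched to ALU
[14] I3 operands ready · I4 dispatched to FPMUL
[15] I3 complete · I4 operands ready
[16] R5←I3
[20] I4 complete
[21] R2←I4
[22] I5 dispatched to FPMUL
[23] I5 operands ready
[28] I5 complete
[29] R1←I5
[30] I6 dispatched to ALU
[31] I6 operands ready · I7 dispatched to FPMUL
[32] I6 complete · I7 operands ready
[33] R1←I6
[37] I7 complete
[38] R6←I7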